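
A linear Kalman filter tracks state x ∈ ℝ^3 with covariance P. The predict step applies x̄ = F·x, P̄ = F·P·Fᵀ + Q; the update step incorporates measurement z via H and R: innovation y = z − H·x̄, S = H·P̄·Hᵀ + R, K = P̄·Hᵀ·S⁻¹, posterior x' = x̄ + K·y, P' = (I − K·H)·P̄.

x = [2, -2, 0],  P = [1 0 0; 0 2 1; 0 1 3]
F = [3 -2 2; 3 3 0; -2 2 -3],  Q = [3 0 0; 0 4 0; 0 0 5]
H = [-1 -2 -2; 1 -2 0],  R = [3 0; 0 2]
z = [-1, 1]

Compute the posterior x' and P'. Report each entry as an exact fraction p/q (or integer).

x' = [10587/1213, 9145/2426, -9204/1213]
P' = [26026/1213 12784/1213 -25686/1213; 12784/1213 41125/7278 -39473/3639; -25686/1213 -39473/3639 80144/3639]

x̄ = F·x = [10, 0, -8]
P̄ = F·P·Fᵀ + Q = [24 3 -22; 3 31 -3; -22 -3 32]
y = z − H·x̄ = [-7, -9]
S = H·P̄·Hᵀ + R = [179 132; 132 138]
K = P̄·Hᵀ·S⁻¹ = [-74/1213 229/1213; -59/1213 -2773/7278; -476/1213 944/3639]
x' = x̄ + K·y = [10587/1213, 9145/2426, -9204/1213]
P' = (I − K·H)·P̄ = [26026/1213 12784/1213 -25686/1213; 12784/1213 41125/7278 -39473/3639; -25686/1213 -39473/3639 80144/3639]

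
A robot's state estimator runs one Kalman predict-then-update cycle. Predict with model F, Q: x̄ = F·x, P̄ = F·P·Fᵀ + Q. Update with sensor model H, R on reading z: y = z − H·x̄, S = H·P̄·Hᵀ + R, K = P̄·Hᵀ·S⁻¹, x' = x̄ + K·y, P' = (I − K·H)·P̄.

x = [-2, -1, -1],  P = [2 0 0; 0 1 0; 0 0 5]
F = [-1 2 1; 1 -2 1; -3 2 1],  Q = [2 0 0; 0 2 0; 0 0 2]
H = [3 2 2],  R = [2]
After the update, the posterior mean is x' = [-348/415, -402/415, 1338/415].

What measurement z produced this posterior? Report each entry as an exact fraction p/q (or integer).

z = [2]

x̄ = F·x = [-1, -1, 3]
P̄ = F·P·Fᵀ + Q = [13 -1 15; -1 13 -5; 15 -5 29]
S = H·P̄·Hᵀ + R = [415]
K = P̄·Hᵀ·S⁻¹ = [67/415; 13/415; 93/415]
x' − x̄ = [67/415, 13/415, 93/415] = K·y
y = (KᵀK)⁻¹·Kᵀ·(x' − x̄) = [1]
z = y + H·x̄ = [1] + [1] = [2]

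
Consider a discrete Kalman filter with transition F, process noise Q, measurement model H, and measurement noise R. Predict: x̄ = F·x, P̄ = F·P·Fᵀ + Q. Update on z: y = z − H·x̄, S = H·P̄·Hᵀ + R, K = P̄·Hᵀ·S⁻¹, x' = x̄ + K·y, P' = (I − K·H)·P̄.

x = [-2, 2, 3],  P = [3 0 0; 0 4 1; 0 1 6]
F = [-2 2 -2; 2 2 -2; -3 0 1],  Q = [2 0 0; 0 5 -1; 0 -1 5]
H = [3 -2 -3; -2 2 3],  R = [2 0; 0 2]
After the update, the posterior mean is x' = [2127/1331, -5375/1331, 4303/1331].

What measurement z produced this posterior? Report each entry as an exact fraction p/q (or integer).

z = [3, -2]

x̄ = F·x = [2, -6, 9]
P̄ = F·P·Fᵀ + Q = [46 20 8; 20 49 -29; 8 -29 38]
S = H·P̄·Hᵀ + R = [222 -146; -146 120]
K = P̄·Hᵀ·S⁻¹ = [1198/1331 1147/1331; 823/2662 179/1331; 500/1331 1052/1331]
x' − x̄ = [-535/1331, 2611/1331, -7676/1331] = K·y
y = (KᵀK)⁻¹·Kᵀ·(x' − x̄) = [12, -13]
z = y + H·x̄ = [12, -13] + [-9, 11] = [3, -2]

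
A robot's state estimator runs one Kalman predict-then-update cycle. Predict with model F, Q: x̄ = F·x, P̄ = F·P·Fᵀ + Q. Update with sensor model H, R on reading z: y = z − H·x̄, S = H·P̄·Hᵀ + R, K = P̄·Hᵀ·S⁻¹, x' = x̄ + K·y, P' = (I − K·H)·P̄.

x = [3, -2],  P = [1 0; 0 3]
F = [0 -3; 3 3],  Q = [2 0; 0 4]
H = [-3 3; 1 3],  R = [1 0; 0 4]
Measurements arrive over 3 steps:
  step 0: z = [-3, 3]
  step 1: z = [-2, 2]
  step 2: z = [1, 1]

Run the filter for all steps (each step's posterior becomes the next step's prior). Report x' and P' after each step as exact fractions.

step 0: x' = [39214/22241, 16239/22241], P' = [19511/66723 4705/22241; 4705/22241 5369/22241]
step 1: x' = [138393635/137451603, 17379523/45817201], P' = [36409372/137451603 8688440/45817201; 8688440/45817201 10251136/45817201]
step 2: x' = [9116690971/132018396771, 18126411340/44006132257], P' = [34968977932/132018396771 8344430888/44006132257; 8344430888/44006132257 9844054792/44006132257]

step 0: x̄ = F·x = [6, 3]
step 0: P̄ = F·P·Fᵀ + Q = [29 -27; -27 40]
step 0: y = z − H·x̄ = [6, -12]
step 0: S = H·P̄·Hᵀ + R = [1108 435; 435 231]
step 0: K = P̄·Hᵀ·S⁻¹ = [-5396/22241 15464/66723; 1992/22241 5203/22241]
step 0: x' = x̄ + K·y = [39214/22241, 16239/22241]
step 0: P' = (I − K·H)·P̄ = [19511/66723 4705/22241; 4705/22241 5369/22241]
step 1: x̄ = F·x = [-48717/22241, 7233/967]
step 1: P̄ = F·P·Fᵀ + Q = [92803/22241 -3942/967; -3942/967 12196/967]
step 1: y = z − H·x̄ = [-689710/22241, -405878/22241]
step 1: S = H·P̄·Hᵀ + R = [5014028/22241 2790159/22241; 2790159/22241 2162343/22241]
step 1: K = P̄·Hᵀ·S⁻¹ = [-10344052/45817201 28651333/137451603; 4688088/45817201 9860462/45817201]
step 1: x' = x̄ + K·y = [138393635/137451603, 17379523/45817201]
step 1: P' = (I − K·H)·P̄ = [36409372/137451603 8688440/45817201; 8688440/45817201 10251136/45817201]
step 2: x̄ = F·x = [-52138569/45817201, 190532204/45817201]
step 2: P̄ = F·P·Fᵀ + Q = [183894626/45817201 -170456184/45817201; -170456184/45817201 541149064/45817201]
step 2: y = z − H·x̄ = [-682195118/45817201, -473640842/45817201]
step 2: S = H·P̄·Hᵀ + R = [9639421723/45817201 5341394802/45817201; 5341394802/45817201 4214767902/45817201]
step 2: K = P̄·Hᵀ·S⁻¹ = [-9935685268/44006132257 27517213981/132018396771; 4498871712/44006132257 9469148816/44006132257]
step 2: x' = x̄ + K·y = [9116690971/132018396771, 18126411340/44006132257]
step 2: P' = (I − K·H)·P̄ = [34968977932/132018396771 8344430888/44006132257; 8344430888/44006132257 9844054792/44006132257]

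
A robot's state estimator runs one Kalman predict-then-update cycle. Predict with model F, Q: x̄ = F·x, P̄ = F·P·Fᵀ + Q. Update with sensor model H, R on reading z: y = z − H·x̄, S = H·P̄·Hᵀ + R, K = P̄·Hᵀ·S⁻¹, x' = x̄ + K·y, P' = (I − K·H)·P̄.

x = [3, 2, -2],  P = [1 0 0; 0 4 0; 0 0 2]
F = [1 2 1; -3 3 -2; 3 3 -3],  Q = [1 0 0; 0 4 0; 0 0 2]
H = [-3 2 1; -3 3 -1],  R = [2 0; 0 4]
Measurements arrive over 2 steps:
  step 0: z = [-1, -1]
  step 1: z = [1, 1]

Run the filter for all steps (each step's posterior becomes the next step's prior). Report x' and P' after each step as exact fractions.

step 0: x̄ = F·x = [5, 1, 21]
step 0: P̄ = F·P·Fᵀ + Q = [20 17 21; 17 57 39; 21 39 65]
step 0: y = z − H·x̄ = [-9, 32]
step 0: S = H·P̄·Hᵀ + R = [301 241; 241 348]
step 0: K = P̄·Hᵀ·S⁻¹ = [5490/46667 -7825/46667; 15975/46667 -201/46667; 30491/46667 -22591/46667]
step 0: x' = x̄ + K·y = [-66475/46667, -103540/46667, -17324/46667]
step 0: P' = (I − K·H)·P̄ = [726040/46667 867184/46667 454732/46667; 867184/46667 1046850/46667 539802/46667; 454732/46667 539802/46667 345574/46667]
step 1: x̄ = F·x = [-290879/46667, -76547/46667, -458073/46667]
step 1: P̄ = F·P·Fᵀ + Q = [11843089/46667 -2003182/46667 13607748/46667; -2003182/46667 894822/46667 -1772100/46667; 13607748/46667 -1772100/46667 16867210/46667]
step 1: y = z − H·x̄ = [-214803/46667, -1054402/46667]
step 1: S = H·P̄·Hᵀ + R = [62430929/46667 123365153/46667; 123365153/46667 260031441/46667]
step 1: K = P̄·Hᵀ·S⁻¹ = [130925829/2175077584 -523397221/2175077584; 2957972331/10875387920 -965605083/10875387920; 1665824813/2718846980 -1449095749/2718846980]
step 1: x' = x̄ + K·y = [-2334338543/2175077584, -9636868001/10875387920, -1614097843/2718846980]
step 1: P' = (I − K·H)·P̄ = [3114730003/1087538792 3554502281/1087538792 591527819/271884698; 3554502281/1087538792 21532366119/5437693960 3302693577/1359423490; 591527819/271884698 3302693577/1359423490 1966677472/679711745]

step 0: x' = [-66475/46667, -103540/46667, -17324/46667], P' = [726040/46667 867184/46667 454732/46667; 867184/46667 1046850/46667 539802/46667; 454732/46667 539802/46667 345574/46667]
step 1: x' = [-2334338543/2175077584, -9636868001/10875387920, -1614097843/2718846980], P' = [3114730003/1087538792 3554502281/1087538792 591527819/271884698; 3554502281/1087538792 21532366119/5437693960 3302693577/1359423490; 591527819/271884698 3302693577/1359423490 1966677472/679711745]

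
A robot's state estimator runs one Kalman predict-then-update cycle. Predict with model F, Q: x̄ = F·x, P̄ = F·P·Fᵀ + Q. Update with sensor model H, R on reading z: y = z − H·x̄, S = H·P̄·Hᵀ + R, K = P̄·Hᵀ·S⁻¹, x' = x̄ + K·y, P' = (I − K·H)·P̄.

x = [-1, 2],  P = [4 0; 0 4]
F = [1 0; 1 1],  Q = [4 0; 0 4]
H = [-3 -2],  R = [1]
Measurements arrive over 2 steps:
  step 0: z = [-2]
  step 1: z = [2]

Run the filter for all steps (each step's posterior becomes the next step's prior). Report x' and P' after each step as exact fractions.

step 0: x' = [-73/169, 277/169], P' = [328/169 -476/169; -476/169 732/169]
step 1: x' = [-13033/10565, 9248/10565], P' = [19116/10565 -27316/10565; -27316/10565 41536/10565]

step 0: x̄ = F·x = [-1, 1]
step 0: P̄ = F·P·Fᵀ + Q = [8 4; 4 12]
step 0: y = z − H·x̄ = [-3]
step 0: S = H·P̄·Hᵀ + R = [169]
step 0: K = P̄·Hᵀ·S⁻¹ = [-32/169; -36/169]
step 0: x' = x̄ + K·y = [-73/169, 277/169]
step 0: P' = (I − K·H)·P̄ = [328/169 -476/169; -476/169 732/169]
step 1: x̄ = F·x = [-73/169, 204/169]
step 1: P̄ = F·P·Fᵀ + Q = [1004/169 -148/169; -148/169 784/169]
step 1: y = z − H·x̄ = [527/169]
step 1: S = H·P̄·Hᵀ + R = [10565/169]
step 1: K = P̄·Hᵀ·S⁻¹ = [-2716/10565; -1124/10565]
step 1: x' = x̄ + K·y = [-13033/10565, 9248/10565]
step 1: P' = (I − K·H)·P̄ = [19116/10565 -27316/10565; -27316/10565 41536/10565]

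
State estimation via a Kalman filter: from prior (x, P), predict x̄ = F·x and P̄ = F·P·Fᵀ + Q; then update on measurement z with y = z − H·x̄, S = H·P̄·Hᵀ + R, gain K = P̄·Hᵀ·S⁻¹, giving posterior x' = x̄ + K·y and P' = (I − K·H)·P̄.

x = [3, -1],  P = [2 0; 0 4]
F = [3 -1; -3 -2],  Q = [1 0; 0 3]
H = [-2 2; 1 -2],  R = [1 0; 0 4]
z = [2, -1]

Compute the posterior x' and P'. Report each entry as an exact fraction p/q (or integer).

x̄ = F·x = [10, -7]
P̄ = F·P·Fᵀ + Q = [23 -10; -10 37]
y = z − H·x̄ = [36, -25]
S = H·P̄·Hᵀ + R = [321 -254; -254 215]
K = P̄·Hᵀ·S⁻¹ = [-3268/4499 -2961/4499; -1126/4499 -3088/4499]
x' = x̄ + K·y = [1367/4499, 5171/4499]
P' = (I − K·H)·P̄ = [15112/4499 13478/4499; 13478/4499 12915/4499]

x' = [1367/4499, 5171/4499]
P' = [15112/4499 13478/4499; 13478/4499 12915/4499]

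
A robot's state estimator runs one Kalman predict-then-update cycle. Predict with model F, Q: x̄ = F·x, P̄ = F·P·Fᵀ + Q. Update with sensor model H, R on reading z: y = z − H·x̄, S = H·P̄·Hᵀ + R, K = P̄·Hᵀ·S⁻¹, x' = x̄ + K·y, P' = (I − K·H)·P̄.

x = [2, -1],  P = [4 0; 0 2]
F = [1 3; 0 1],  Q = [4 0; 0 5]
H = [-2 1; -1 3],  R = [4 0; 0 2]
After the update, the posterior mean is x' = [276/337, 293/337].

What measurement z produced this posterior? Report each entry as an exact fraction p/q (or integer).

x̄ = F·x = [-1, -1]
P̄ = F·P·Fᵀ + Q = [26 6; 6 7]
S = H·P̄·Hᵀ + R = [91 31; 31 55]
K = P̄·Hᵀ·S⁻¹ = [-1141/2022 349/2022; -185/1011 380/1011]
x' − x̄ = [613/337, 630/337] = K·y
y = (KᵀK)⁻¹·Kᵀ·(x' − x̄) = [-2, 4]
z = y + H·x̄ = [-2, 4] + [1, -2] = [-1, 2]

z = [-1, 2]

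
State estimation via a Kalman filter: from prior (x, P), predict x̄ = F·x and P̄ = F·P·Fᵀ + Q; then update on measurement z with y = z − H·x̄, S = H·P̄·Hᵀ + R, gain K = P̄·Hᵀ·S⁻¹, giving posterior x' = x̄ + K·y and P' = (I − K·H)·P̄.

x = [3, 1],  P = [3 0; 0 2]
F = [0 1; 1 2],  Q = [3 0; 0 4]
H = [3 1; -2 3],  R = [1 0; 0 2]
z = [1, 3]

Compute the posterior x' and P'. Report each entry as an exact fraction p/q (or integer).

x' = [-1/824, 108/103]
P' = [659/7416 1/927; 1/927 166/927]

x̄ = F·x = [1, 5]
P̄ = F·P·Fᵀ + Q = [5 4; 4 15]
y = z − H·x̄ = [-7, -10]
S = H·P̄·Hᵀ + R = [85 43; 43 109]
K = P̄·Hᵀ·S⁻¹ = [1985/7416 -647/7416; 169/927 248/927]
x' = x̄ + K·y = [-1/824, 108/103]
P' = (I − K·H)·P̄ = [659/7416 1/927; 1/927 166/927]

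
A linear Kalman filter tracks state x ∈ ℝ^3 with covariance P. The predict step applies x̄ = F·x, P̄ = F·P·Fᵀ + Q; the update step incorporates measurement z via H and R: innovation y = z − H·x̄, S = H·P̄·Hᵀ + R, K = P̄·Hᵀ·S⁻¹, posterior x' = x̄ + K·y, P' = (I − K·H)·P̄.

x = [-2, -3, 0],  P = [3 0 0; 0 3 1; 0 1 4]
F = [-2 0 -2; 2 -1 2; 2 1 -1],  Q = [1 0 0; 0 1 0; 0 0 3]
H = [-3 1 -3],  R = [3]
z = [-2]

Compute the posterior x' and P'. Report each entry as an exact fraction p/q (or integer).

x' = [1467/248, -359/124, -773/124]
P' = [5359/496 -1983/248 -3293/248; -1983/248 1263/124 1389/124; -3293/248 1389/124 2119/124]

x̄ = F·x = [4, -1, -7]
P̄ = F·P·Fᵀ + Q = [29 -26 -6; -26 28 4; -6 4 20]
y = z − H·x̄ = [-10]
S = H·P̄·Hᵀ + R = [496]
K = P̄·Hᵀ·S⁻¹ = [-95/496; 47/248; -19/248]
x' = x̄ + K·y = [1467/248, -359/124, -773/124]
P' = (I − K·H)·P̄ = [5359/496 -1983/248 -3293/248; -1983/248 1263/124 1389/124; -3293/248 1389/124 2119/124]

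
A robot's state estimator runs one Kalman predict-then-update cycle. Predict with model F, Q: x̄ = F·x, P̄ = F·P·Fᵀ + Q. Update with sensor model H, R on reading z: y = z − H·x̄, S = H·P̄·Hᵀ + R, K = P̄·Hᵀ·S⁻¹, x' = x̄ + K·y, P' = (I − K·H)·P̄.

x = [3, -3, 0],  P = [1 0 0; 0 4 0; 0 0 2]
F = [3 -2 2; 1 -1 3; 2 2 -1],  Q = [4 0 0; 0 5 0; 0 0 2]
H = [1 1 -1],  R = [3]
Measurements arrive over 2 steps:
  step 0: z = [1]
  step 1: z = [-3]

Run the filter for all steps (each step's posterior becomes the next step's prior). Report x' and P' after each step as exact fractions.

step 0: x̄ = F·x = [15, 6, 0]
step 0: P̄ = F·P·Fᵀ + Q = [37 23 -14; 23 28 -12; -14 -12 24]
step 0: y = z − H·x̄ = [-20]
step 0: S = H·P̄·Hᵀ + R = [190]
step 0: K = P̄·Hᵀ·S⁻¹ = [37/95; 63/190; -5/19]
step 0: x' = x̄ + K·y = [137/19, -12/19, 100/19]
step 0: P' = (I − K·H)·P̄ = [777/95 -146/95 104/19; -146/95 1351/190 87/19; 104/19 87/19 206/19]
step 1: x̄ = F·x = [635/19, 449/19, 150/19]
step 1: P̄ = F·P·Fᵀ + Q = [18707/95 12832/95 2738/95; 12832/95 23999/190 2758/95; 2738/95 2758/95 2042/95]
step 1: y = z − H·x̄ = [-991/19]
step 1: S = H·P̄·Hᵀ + R = [95411/190]
step 1: K = P̄·Hᵀ·S⁻¹ = [57602/95411; 44147/95411; 6908/95411]
step 1: x' = x̄ + K·y = [184337/95411, -47902/95411, 392938/95411]
step 1: P' = (I − K·H)·P̄ = [1324825/95411 -496461/95411 655558/95411; -496461/95411 1793742/95411 1164840/95411; 655558/95411 1164840/95411 1799674/95411]

step 0: x' = [137/19, -12/19, 100/19], P' = [777/95 -146/95 104/19; -146/95 1351/190 87/19; 104/19 87/19 206/19]
step 1: x' = [184337/95411, -47902/95411, 392938/95411], P' = [1324825/95411 -496461/95411 655558/95411; -496461/95411 1793742/95411 1164840/95411; 655558/95411 1164840/95411 1799674/95411]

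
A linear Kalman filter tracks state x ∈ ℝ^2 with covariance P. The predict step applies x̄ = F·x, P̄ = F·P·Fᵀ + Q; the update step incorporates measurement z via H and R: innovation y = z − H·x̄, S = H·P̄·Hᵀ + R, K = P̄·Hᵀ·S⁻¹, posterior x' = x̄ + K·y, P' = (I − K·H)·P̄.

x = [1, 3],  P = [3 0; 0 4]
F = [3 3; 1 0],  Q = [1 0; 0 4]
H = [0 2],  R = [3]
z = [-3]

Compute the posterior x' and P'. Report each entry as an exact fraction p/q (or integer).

x̄ = F·x = [12, 1]
P̄ = F·P·Fᵀ + Q = [64 9; 9 7]
y = z − H·x̄ = [-5]
S = H·P̄·Hᵀ + R = [31]
K = P̄·Hᵀ·S⁻¹ = [18/31; 14/31]
x' = x̄ + K·y = [282/31, -39/31]
P' = (I − K·H)·P̄ = [1660/31 27/31; 27/31 21/31]

x' = [282/31, -39/31]
P' = [1660/31 27/31; 27/31 21/31]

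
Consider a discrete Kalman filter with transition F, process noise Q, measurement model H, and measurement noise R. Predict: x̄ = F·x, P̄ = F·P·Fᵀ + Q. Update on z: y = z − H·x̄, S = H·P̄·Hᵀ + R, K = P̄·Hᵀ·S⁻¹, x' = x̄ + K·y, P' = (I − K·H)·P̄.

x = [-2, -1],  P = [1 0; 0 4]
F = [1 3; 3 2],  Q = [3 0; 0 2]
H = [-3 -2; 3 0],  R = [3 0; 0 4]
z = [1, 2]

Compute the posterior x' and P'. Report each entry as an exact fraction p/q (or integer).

x' = [107/128, -991/512]
P' = [127/352 -675/1408; -675/1408 7479/5632]

x̄ = F·x = [-5, -8]
P̄ = F·P·Fᵀ + Q = [40 27; 27 27]
y = z − H·x̄ = [-30, 17]
S = H·P̄·Hᵀ + R = [795 -522; -522 364]
K = P̄·Hᵀ·S⁻¹ = [-29/704 381/1408; -1143/2816 -2025/5632]
x' = x̄ + K·y = [107/128, -991/512]
P' = (I − K·H)·P̄ = [127/352 -675/1408; -675/1408 7479/5632]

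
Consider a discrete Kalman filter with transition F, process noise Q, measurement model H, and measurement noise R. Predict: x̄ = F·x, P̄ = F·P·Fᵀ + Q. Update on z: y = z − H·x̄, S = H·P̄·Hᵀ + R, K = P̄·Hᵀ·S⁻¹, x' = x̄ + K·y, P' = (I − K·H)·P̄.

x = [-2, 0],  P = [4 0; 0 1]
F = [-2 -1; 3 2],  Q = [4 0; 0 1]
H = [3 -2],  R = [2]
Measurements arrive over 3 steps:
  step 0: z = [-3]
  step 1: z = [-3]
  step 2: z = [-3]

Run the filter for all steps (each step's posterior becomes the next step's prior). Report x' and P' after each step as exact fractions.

step 0: x̄ = F·x = [4, -6]
step 0: P̄ = F·P·Fᵀ + Q = [21 -26; -26 41]
step 0: y = z − H·x̄ = [-27]
step 0: S = H·P̄·Hᵀ + R = [667]
step 0: K = P̄·Hᵀ·S⁻¹ = [5/29; -160/667]
step 0: x' = x̄ + K·y = [-19/29, 318/667]
step 0: P' = (I − K·H)·P̄ = [34/29 46/29; 46/29 1747/667]
step 1: x̄ = F·x = [556/667, -675/667]
step 1: P̄ = F·P·Fᵀ + Q = [11775/667 -15592/667; -15592/667 27389/667]
step 1: y = z − H·x̄ = [-5019/667]
step 1: S = H·P̄·Hᵀ + R = [403969/667]
step 1: K = P̄·Hᵀ·S⁻¹ = [66509/403969; -101554/403969]
step 1: x' = x̄ + K·y = [-163721/403969, 355353/403969]
step 1: P' = (I − K·H)·P̄ = [499682/403969 683014/403969; 683014/403969 1126075/403969]
step 2: x̄ = F·x = [-27911/403969, 219543/403969]
step 2: P̄ = F·P·Fᵀ + Q = [7472735/403969 -10031340/403969; -10031340/403969 17601575/403969]
step 2: y = z − H·x̄ = [-689088/403969]
step 2: S = H·P̄·Hᵀ + R = [258844933/403969]
step 2: K = P̄·Hᵀ·S⁻¹ = [42480885/258844933; -65297170/258844933]
step 2: x' = x̄ + K·y = [-2441831/6995809, 6812343/6995809]
step 2: P' = (I − K·H)·P̄ = [320950370/258844933 438944670/258844933; 438944670/258844933 723714175/258844933]

step 0: x' = [-19/29, 318/667], P' = [34/29 46/29; 46/29 1747/667]
step 1: x' = [-163721/403969, 355353/403969], P' = [499682/403969 683014/403969; 683014/403969 1126075/403969]
step 2: x' = [-2441831/6995809, 6812343/6995809], P' = [320950370/258844933 438944670/258844933; 438944670/258844933 723714175/258844933]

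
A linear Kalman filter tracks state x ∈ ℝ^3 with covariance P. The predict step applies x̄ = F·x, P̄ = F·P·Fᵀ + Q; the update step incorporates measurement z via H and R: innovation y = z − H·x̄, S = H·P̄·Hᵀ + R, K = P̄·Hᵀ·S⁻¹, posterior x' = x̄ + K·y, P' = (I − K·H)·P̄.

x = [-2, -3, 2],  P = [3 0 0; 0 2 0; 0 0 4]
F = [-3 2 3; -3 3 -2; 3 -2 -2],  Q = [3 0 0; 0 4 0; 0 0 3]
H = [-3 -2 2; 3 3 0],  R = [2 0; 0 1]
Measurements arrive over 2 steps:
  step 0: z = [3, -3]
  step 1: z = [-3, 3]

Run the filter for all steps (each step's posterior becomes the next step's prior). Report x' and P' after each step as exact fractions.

step 0: x' = [29103/229223, -267191/229223, 97468/229223], P' = [933618/229223 -955064/229223 355614/229223; -955064/229223 1001733/229223 -341705/229223; 355614/229223 -341705/229223 259340/229223]
step 1: x' = [1721798573/2592859327, 12244098758/38892889905, -1901949679/7778577981], P' = [7911957414/2592859327 -8037047334/2592859327 3171397094/2592859327; -8037047334/2592859327 126630023098/38892889905 -8931924938/7778577981; 3171397094/2592859327 -8931924938/7778577981 7971429545/7778577981]

step 0: x̄ = F·x = [6, -7, -4]
step 0: P̄ = F·P·Fᵀ + Q = [74 15 -59; 15 65 -23; -59 -23 54]
step 0: y = z − H·x̄ = [15, 0]
step 0: S = H·P̄·Hᵀ + R = [2216 -1773; -1773 1522]
step 0: K = P̄·Hᵀ·S⁻¹ = [-89749/229223 -64338/229223; 89158/229223 140007/229223; 67624/229223 41727/229223]
step 0: x' = x̄ + K·y = [29103/229223, -267191/229223, 97468/229223]
step 0: P' = (I − K·H)·P̄ = [933618/229223 -955064/229223 355614/229223; -955064/229223 1001733/229223 -341705/229223; 355614/229223 -341705/229223 259340/229223]
step 1: x̄ = F·x = [-329287/229223, -1083818/229223, 426755/229223]
step 1: P̄ = F·P·Fᵀ + Q = [16390479/229223 24407513/229223 -16675042/229223; 24407513/229223 44931391/229223 -27018150/229223; -16675042/229223 -27018150/229223 18594283/229223]
step 1: y = z − H·x̄ = [-4696676/229223, 4926984/229223]
step 1: S = H·P̄·Hᵀ + R = [1111211313/229223 -1045374504/229223; -1045374504/229223 991461287/229223]
step 1: K = P̄·Hᵀ·S⁻¹ = [-659491693/2592859327 -375269760/2592859327; 9543917227/38892889905 6074313088/12964296635; 2632067560/7778577981 582266344/2592859327]
step 1: x' = x̄ + K·y = [1721798573/2592859327, 12244098758/38892889905, -1901949679/7778577981]
step 1: P' = (I − K·H)·P̄ = [7911957414/2592859327 -8037047334/2592859327 3171397094/2592859327; -8037047334/2592859327 126630023098/38892889905 -8931924938/7778577981; 3171397094/2592859327 -8931924938/7778577981 7971429545/7778577981]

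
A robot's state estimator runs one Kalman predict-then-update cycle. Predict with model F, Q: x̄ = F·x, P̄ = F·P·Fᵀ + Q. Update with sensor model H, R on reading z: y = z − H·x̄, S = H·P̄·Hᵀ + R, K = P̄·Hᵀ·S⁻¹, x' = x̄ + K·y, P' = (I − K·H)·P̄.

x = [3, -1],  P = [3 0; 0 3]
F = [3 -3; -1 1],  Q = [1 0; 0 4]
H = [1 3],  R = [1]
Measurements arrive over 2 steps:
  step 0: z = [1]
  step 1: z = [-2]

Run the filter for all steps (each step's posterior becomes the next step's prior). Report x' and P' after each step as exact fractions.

step 0: x' = [457/38, -70/19], P' = [2089/38 -348/19; -348/19 118/19]
step 1: x' = [1789/38, -621/38], P' = [16745/19 -11163/38; -11163/38 3725/38]

step 0: x̄ = F·x = [12, -4]
step 0: P̄ = F·P·Fᵀ + Q = [55 -18; -18 10]
step 0: y = z − H·x̄ = [1]
step 0: S = H·P̄·Hᵀ + R = [38]
step 0: K = P̄·Hᵀ·S⁻¹ = [1/38; 6/19]
step 0: x' = x̄ + K·y = [457/38, -70/19]
step 0: P' = (I − K·H)·P̄ = [2089/38 -348/19; -348/19 118/19]
step 1: x̄ = F·x = [1791/38, -597/38]
step 1: P̄ = F·P·Fᵀ + Q = [33491/38 -11151/38; -11151/38 3869/38]
step 1: y = z − H·x̄ = [-2]
step 1: S = H·P̄·Hᵀ + R = [38]
step 1: K = P̄·Hᵀ·S⁻¹ = [1/38; 6/19]
step 1: x' = x̄ + K·y = [1789/38, -621/38]
step 1: P' = (I − K·H)·P̄ = [16745/19 -11163/38; -11163/38 3725/38]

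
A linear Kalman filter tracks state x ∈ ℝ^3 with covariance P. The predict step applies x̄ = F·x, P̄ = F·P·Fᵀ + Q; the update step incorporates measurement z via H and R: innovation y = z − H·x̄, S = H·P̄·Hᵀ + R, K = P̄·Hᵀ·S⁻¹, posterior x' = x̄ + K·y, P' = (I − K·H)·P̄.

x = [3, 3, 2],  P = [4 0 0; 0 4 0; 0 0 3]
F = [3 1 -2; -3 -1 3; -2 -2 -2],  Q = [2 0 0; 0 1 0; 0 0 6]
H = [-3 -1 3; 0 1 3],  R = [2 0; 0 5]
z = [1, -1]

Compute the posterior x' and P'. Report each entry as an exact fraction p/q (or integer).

x̄ = F·x = [8, -6, -16]
P̄ = F·P·Fᵀ + Q = [54 -58 -20; -58 68 14; -20 14 50]
y = z − H·x̄ = [67, 53]
S = H·P̄·Hᵀ + R = [934 736; 736 607]
K = P̄·Hᵀ·S⁻¹ = [-6350/12621 5246/12621; 634/1803 -442/1803; -866/12621 4460/12621]
x' = x̄ + K·y = [-46444/12621, 8234/1803, -23578/12621]
P' = (I − K·H)·P̄ = [259162/12621 -52754/1803 131836/12621; -52754/1803 77392/1803 -26534/1803; 131836/12621 -26534/1803 69346/12621]

x' = [-46444/12621, 8234/1803, -23578/12621]
P' = [259162/12621 -52754/1803 131836/12621; -52754/1803 77392/1803 -26534/1803; 131836/12621 -26534/1803 69346/12621]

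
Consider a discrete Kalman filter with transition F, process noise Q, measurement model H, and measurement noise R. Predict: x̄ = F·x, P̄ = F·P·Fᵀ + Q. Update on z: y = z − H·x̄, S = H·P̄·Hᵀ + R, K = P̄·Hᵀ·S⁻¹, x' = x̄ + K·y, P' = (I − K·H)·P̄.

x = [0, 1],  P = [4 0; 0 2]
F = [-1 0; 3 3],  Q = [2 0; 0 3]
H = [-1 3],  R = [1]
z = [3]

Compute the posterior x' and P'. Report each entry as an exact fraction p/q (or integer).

x̄ = F·x = [0, 3]
P̄ = F·P·Fᵀ + Q = [6 -12; -12 57]
y = z − H·x̄ = [-6]
S = H·P̄·Hᵀ + R = [592]
K = P̄·Hᵀ·S⁻¹ = [-21/296; 183/592]
x' = x̄ + K·y = [63/148, 339/296]
P' = (I − K·H)·P̄ = [447/148 291/296; 291/296 255/592]

x' = [63/148, 339/296]
P' = [447/148 291/296; 291/296 255/592]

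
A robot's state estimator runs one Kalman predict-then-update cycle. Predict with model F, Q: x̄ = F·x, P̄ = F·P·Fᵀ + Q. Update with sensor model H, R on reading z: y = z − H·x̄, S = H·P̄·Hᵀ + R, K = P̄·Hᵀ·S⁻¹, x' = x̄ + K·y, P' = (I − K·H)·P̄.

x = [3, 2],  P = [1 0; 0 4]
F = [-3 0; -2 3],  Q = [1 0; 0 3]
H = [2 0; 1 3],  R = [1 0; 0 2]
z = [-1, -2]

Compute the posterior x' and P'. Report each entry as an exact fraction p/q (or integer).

x̄ = F·x = [-9, 0]
P̄ = F·P·Fᵀ + Q = [10 6; 6 43]
y = z − H·x̄ = [17, 7]
S = H·P̄·Hᵀ + R = [41 56; 56 435]
K = P̄·Hᵀ·S⁻¹ = [7132/14699 28/14699; -2340/14699 4863/14699]
x' = x̄ + K·y = [-10851/14699, -5739/14699]
P' = (I − K·H)·P̄ = [3566/14699 -1170/14699; -1170/14699 3632/14699]

x' = [-10851/14699, -5739/14699]
P' = [3566/14699 -1170/14699; -1170/14699 3632/14699]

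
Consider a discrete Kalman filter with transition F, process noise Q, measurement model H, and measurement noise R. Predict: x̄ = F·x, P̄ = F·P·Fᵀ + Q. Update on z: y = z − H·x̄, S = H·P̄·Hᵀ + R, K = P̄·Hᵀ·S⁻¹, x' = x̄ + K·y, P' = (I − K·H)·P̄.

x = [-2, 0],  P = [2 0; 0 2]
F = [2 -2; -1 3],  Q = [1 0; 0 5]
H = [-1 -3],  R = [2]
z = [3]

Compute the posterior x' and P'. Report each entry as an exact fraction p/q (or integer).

x' = [-437/148, 1/148]
P' = [1555/148 -539/148; -539/148 219/148]

x̄ = F·x = [-4, 2]
P̄ = F·P·Fᵀ + Q = [17 -16; -16 25]
y = z − H·x̄ = [5]
S = H·P̄·Hᵀ + R = [148]
K = P̄·Hᵀ·S⁻¹ = [31/148; -59/148]
x' = x̄ + K·y = [-437/148, 1/148]
P' = (I − K·H)·P̄ = [1555/148 -539/148; -539/148 219/148]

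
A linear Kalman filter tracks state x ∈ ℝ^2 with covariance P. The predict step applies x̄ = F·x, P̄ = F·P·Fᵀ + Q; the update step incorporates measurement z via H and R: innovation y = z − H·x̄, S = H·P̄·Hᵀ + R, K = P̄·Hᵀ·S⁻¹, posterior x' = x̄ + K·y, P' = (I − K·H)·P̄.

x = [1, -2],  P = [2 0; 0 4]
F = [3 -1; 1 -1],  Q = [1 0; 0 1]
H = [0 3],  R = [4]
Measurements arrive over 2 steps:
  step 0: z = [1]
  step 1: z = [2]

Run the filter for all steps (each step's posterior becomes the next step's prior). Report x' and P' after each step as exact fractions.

step 0: x̄ = F·x = [5, 3]
step 0: P̄ = F·P·Fᵀ + Q = [23 10; 10 7]
step 0: y = z − H·x̄ = [-8]
step 0: S = H·P̄·Hᵀ + R = [67]
step 0: K = P̄·Hᵀ·S⁻¹ = [30/67; 21/67]
step 0: x' = x̄ + K·y = [95/67, 33/67]
step 0: P' = (I − K·H)·P̄ = [641/67 40/67; 40/67 28/67]
step 1: x̄ = F·x = [252/67, 62/67]
step 1: P̄ = F·P·Fᵀ + Q = [5624/67 1791/67; 1791/67 656/67]
step 1: y = z − H·x̄ = [-52/67]
step 1: S = H·P̄·Hᵀ + R = [6172/67]
step 1: K = P̄·Hᵀ·S⁻¹ = [5373/6172; 492/1543]
step 1: x' = x̄ + K·y = [4761/1543, 1046/1543]
step 1: P' = (I − K·H)·P̄ = [87197/6172 1791/1543; 1791/1543 656/1543]

step 0: x' = [95/67, 33/67], P' = [641/67 40/67; 40/67 28/67]
step 1: x' = [4761/1543, 1046/1543], P' = [87197/6172 1791/1543; 1791/1543 656/1543]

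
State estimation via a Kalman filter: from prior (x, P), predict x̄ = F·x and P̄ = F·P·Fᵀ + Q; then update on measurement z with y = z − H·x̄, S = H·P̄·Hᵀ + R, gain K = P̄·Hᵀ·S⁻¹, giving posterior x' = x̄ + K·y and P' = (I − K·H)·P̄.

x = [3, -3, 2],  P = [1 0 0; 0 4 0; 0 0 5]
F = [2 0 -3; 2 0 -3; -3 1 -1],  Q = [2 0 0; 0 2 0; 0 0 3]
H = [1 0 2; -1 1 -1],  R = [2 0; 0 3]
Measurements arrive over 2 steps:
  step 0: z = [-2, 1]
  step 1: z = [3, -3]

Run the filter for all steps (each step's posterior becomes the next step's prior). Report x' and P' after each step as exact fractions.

step 0: x̄ = F·x = [0, 0, -14]
step 0: P̄ = F·P·Fᵀ + Q = [51 49 9; 49 51 9; 9 9 21]
step 0: y = z − H·x̄ = [26, -13]
step 0: S = H·P̄·Hᵀ + R = [173 -53; -53 28]
step 0: K = P̄·Hᵀ·S⁻¹ = [1349/2035 1754/2035; 301/407 468/407; 63/407 -186/407]
step 0: x' = x̄ + K·y = [12272/2035, 1742/407, -1642/407]
step 0: P' = (I − K·H)·P̄ = [29998/2035 4322/407 -2730/407; 4322/407 3866/407 -1860/407; -2730/407 -1860/407 1428/407]
step 1: x̄ = F·x = [49174/2035, 49174/2035, -19896/2035]
step 1: P̄ = F·P·Fᵀ + Q = [352122/2035 348052/2035 -182998/2035; 348052/2035 352122/2035 -182998/2035; -182998/2035 -182998/2035 109597/2035]
step 1: y = z − H·x̄ = [-3277/2035, -26001/2035]
step 1: S = H·P̄·Hᵀ + R = [62588/2035 -40266/2035; -40266/2035 123842/2035]
step 1: K = P̄·Hᵀ·S⁻¹ = [674021/753031 1307137/753031; 652366/753031 1349592/753031; 17089/1506062 -663635/753031]
step 1: x' = x̄ + K·y = [409784/753031, -97788/753031, 2206259/1506062]
step 1: P' = (I − K·H)·P̄ = [19964000/753031 14577432/753031 -9307979/753031; 14577432/753031 11989858/753031 -6636350/753031; -9307979/753031 -6636350/753031 4662534/753031]

step 0: x' = [12272/2035, 1742/407, -1642/407], P' = [29998/2035 4322/407 -2730/407; 4322/407 3866/407 -1860/407; -2730/407 -1860/407 1428/407]
step 1: x' = [409784/753031, -97788/753031, 2206259/1506062], P' = [19964000/753031 14577432/753031 -9307979/753031; 14577432/753031 11989858/753031 -6636350/753031; -9307979/753031 -6636350/753031 4662534/753031]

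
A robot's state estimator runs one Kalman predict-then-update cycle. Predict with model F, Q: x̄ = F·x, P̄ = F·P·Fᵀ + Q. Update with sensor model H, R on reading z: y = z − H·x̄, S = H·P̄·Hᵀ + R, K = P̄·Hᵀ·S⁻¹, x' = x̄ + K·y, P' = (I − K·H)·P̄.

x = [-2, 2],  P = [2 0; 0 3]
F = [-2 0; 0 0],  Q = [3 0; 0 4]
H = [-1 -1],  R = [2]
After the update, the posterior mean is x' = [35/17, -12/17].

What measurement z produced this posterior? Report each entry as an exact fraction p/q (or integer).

x̄ = F·x = [4, 0]
P̄ = F·P·Fᵀ + Q = [11 0; 0 4]
S = H·P̄·Hᵀ + R = [17]
K = P̄·Hᵀ·S⁻¹ = [-11/17; -4/17]
x' − x̄ = [-33/17, -12/17] = K·y
y = (KᵀK)⁻¹·Kᵀ·(x' − x̄) = [3]
z = y + H·x̄ = [3] + [-4] = [-1]

z = [-1]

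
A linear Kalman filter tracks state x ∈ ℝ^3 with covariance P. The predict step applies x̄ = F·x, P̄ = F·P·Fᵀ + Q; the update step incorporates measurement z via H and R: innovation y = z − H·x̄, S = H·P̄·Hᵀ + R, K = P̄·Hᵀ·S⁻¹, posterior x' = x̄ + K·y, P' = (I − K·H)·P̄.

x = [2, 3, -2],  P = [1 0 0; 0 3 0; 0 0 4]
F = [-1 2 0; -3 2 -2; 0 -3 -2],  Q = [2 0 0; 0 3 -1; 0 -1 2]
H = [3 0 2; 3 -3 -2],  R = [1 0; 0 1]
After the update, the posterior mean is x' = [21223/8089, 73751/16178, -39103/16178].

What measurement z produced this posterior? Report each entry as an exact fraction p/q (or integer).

x̄ = F·x = [4, 4, -5]
P̄ = F·P·Fᵀ + Q = [15 15 -18; 15 40 -3; -18 -3 45]
S = H·P̄·Hᵀ + R = [100 -162; -162 586]
K = P̄·Hᵀ·S⁻¹ = [5553/16178 2529/16178; 2919/8089 -291/16178; -387/16178 -1917/8089]
x' − x̄ = [-11133/8089, 9039/16178, 41787/16178] = K·y
y = (KᵀK)⁻¹·Kᵀ·(x' − x̄) = [1, -11]
z = y + H·x̄ = [1, -11] + [2, 10] = [3, -1]

z = [3, -1]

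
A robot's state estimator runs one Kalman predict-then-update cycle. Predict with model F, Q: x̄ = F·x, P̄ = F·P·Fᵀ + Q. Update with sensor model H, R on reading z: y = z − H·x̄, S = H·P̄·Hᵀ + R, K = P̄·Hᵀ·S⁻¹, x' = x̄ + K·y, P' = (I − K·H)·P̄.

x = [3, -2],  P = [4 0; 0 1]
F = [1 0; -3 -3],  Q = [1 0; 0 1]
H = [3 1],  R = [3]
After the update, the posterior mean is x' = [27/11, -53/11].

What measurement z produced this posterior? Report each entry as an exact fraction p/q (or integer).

x̄ = F·x = [3, -3]
P̄ = F·P·Fᵀ + Q = [5 -12; -12 46]
S = H·P̄·Hᵀ + R = [22]
K = P̄·Hᵀ·S⁻¹ = [3/22; 5/11]
x' − x̄ = [-6/11, -20/11] = K·y
y = (KᵀK)⁻¹·Kᵀ·(x' − x̄) = [-4]
z = y + H·x̄ = [-4] + [6] = [2]

z = [2]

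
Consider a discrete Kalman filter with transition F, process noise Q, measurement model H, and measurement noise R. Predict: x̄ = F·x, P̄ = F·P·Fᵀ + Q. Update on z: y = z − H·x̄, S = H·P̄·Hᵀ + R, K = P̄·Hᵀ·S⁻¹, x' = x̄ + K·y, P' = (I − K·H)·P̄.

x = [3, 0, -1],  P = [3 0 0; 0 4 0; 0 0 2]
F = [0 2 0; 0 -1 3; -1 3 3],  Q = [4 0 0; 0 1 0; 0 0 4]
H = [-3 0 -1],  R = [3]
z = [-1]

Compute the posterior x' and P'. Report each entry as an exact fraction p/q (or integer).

x̄ = F·x = [0, -3, -6]
P̄ = F·P·Fᵀ + Q = [20 -8 24; -8 23 6; 24 6 61]
y = z − H·x̄ = [-7]
S = H·P̄·Hᵀ + R = [388]
K = P̄·Hᵀ·S⁻¹ = [-21/97; 9/194; -133/388]
x' = x̄ + K·y = [147/97, -645/194, -1397/388]
P' = (I − K·H)·P̄ = [176/97 -398/97 -465/97; -398/97 2150/97 2361/194; -465/97 2361/194 5979/388]

x' = [147/97, -645/194, -1397/388]
P' = [176/97 -398/97 -465/97; -398/97 2150/97 2361/194; -465/97 2361/194 5979/388]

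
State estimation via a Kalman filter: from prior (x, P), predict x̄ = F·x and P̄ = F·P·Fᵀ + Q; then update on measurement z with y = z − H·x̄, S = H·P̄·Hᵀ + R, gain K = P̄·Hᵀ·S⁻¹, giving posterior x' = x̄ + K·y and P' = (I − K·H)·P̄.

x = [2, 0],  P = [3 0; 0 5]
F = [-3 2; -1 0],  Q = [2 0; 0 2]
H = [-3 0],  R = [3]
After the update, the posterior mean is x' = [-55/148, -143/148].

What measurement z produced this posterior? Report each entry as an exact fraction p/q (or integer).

z = [1]

x̄ = F·x = [-6, -2]
P̄ = F·P·Fᵀ + Q = [49 9; 9 5]
S = H·P̄·Hᵀ + R = [444]
K = P̄·Hᵀ·S⁻¹ = [-49/148; -9/148]
x' − x̄ = [833/148, 153/148] = K·y
y = (KᵀK)⁻¹·Kᵀ·(x' − x̄) = [-17]
z = y + H·x̄ = [-17] + [18] = [1]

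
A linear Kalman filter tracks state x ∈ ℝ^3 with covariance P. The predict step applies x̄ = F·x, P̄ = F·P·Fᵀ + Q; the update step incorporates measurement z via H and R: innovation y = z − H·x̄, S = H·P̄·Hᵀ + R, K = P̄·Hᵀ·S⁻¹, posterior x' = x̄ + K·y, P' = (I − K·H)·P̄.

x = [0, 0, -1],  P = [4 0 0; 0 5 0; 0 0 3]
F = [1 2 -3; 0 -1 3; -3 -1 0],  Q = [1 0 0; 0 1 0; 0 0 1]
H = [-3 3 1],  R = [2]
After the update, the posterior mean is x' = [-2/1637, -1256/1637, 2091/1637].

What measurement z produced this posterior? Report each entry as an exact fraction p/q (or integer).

x̄ = F·x = [3, -3, 0]
P̄ = F·P·Fᵀ + Q = [52 -37 -22; -37 33 5; -22 5 42]
S = H·P̄·Hᵀ + R = [1637]
K = P̄·Hᵀ·S⁻¹ = [-289/1637; 215/1637; 123/1637]
x' − x̄ = [-4913/1637, 3655/1637, 2091/1637] = K·y
y = (KᵀK)⁻¹·Kᵀ·(x' − x̄) = [17]
z = y + H·x̄ = [17] + [-18] = [-1]

z = [-1]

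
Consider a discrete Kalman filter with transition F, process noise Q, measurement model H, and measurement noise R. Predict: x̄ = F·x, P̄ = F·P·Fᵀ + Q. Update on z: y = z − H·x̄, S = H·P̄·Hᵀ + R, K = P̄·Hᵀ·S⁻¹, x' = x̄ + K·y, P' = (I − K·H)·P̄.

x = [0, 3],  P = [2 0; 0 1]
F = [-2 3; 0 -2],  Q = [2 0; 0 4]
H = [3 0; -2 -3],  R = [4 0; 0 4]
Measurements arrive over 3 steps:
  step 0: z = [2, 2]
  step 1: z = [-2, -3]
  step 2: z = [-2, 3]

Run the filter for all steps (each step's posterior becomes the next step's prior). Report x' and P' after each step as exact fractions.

step 0: x̄ = F·x = [9, -6]
step 0: P̄ = F·P·Fᵀ + Q = [19 -6; -6 8]
step 0: y = z − H·x̄ = [-25, 2]
step 0: S = H·P̄·Hᵀ + R = [175 -60; -60 80]
step 0: K = P̄·Hᵀ·S⁻¹ = [21/65 -1/130; -27/130 -159/520]
step 0: x' = x̄ + K·y = [59/65, -369/260]
step 0: P' = (I − K·H)·P̄ = [28/65 -18/65; -18/65 77/130]
step 1: x̄ = F·x = [-1579/260, 369/130]
step 1: P̄ = F·P·Fᵀ + Q = [1609/130 -303/65; -303/65 414/65]
step 1: y = z − H·x̄ = [4217/260, -431/65]
step 1: S = H·P̄·Hᵀ + R = [15001/130 -420/13; -420/13 3568/65]
step 1: K = P̄·Hᵀ·S⁻¹ = [68667/214921 -250/30703; -44028/214921 -36699/122812]
step 1: x' = x̄ + K·y = [-179902/214921, 1287177/859684]
step 1: P' = (I − K·H)·P̄ = [91556/214921 -58704/214921; -58704/214921 124767/214921]
step 2: x̄ = F·x = [5300747/859684, -1287177/429842]
step 2: P̄ = F·P·Fᵀ + Q = [2623417/214921 -983418/214921; -983418/214921 1358752/214921]
step 2: y = z − H·x̄ = [-17621609/859684, 1364371/214921]
step 2: S = H·P̄·Hᵀ + R = [24470437/214921 -6889740/214921; -6889740/214921 11781104/214921]
step 2: K = P̄·Hᵀ·S⁻¹ = [11181057/35015809 -574145/70031618; -14333931/70031618 -83687625/280126472]
step 2: x' = x̄ + K·y = [-15104345/35015809, -48715827/70031618]
step 2: P' = (I − K·H)·P̄ = [14908076/35015809 -9555954/35015809; -9555954/35015809 40637147/70031618]

step 0: x' = [59/65, -369/260], P' = [28/65 -18/65; -18/65 77/130]
step 1: x' = [-179902/214921, 1287177/859684], P' = [91556/214921 -58704/214921; -58704/214921 124767/214921]
step 2: x' = [-15104345/35015809, -48715827/70031618], P' = [14908076/35015809 -9555954/35015809; -9555954/35015809 40637147/70031618]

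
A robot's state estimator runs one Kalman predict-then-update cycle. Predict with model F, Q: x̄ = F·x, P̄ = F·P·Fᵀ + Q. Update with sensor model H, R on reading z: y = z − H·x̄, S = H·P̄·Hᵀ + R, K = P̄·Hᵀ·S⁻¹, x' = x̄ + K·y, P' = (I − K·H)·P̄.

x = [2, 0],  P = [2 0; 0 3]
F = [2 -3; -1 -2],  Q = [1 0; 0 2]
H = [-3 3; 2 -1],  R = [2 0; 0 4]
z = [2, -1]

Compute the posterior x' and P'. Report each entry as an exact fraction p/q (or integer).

x' = [-844/1125, -67/375]
P' = [3682/1125 1276/375; 1276/375 468/125]

x̄ = F·x = [4, -2]
P̄ = F·P·Fᵀ + Q = [36 14; 14 16]
y = z − H·x̄ = [20, -11]
S = H·P̄·Hᵀ + R = [218 -138; -138 108]
K = P̄·Hᵀ·S⁻¹ = [73/375 884/1125; 64/125 287/375]
x' = x̄ + K·y = [-844/1125, -67/375]
P' = (I − K·H)·P̄ = [3682/1125 1276/375; 1276/375 468/125]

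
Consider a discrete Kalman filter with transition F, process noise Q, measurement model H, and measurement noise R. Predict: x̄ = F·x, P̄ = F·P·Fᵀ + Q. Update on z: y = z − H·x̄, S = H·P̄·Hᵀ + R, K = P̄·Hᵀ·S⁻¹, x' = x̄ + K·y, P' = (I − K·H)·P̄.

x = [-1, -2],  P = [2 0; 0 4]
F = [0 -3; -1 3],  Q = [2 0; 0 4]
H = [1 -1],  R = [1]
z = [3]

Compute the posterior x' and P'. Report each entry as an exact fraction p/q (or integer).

x' = [326/153, -47/51]
P' = [338/153 88/51; 88/51 38/17]

x̄ = F·x = [6, -5]
P̄ = F·P·Fᵀ + Q = [38 -36; -36 42]
y = z − H·x̄ = [-8]
S = H·P̄·Hᵀ + R = [153]
K = P̄·Hᵀ·S⁻¹ = [74/153; -26/51]
x' = x̄ + K·y = [326/153, -47/51]
P' = (I − K·H)·P̄ = [338/153 88/51; 88/51 38/17]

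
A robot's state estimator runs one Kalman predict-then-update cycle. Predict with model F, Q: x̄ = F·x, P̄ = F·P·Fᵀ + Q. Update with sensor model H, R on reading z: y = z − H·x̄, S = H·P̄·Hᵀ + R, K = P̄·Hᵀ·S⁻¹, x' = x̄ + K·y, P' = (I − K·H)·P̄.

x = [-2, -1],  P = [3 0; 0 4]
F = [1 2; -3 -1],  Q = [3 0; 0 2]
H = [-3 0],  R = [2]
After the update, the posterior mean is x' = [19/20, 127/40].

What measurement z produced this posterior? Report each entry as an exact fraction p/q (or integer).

z = [-3]

x̄ = F·x = [-4, 7]
P̄ = F·P·Fᵀ + Q = [22 -17; -17 33]
S = H·P̄·Hᵀ + R = [200]
K = P̄·Hᵀ·S⁻¹ = [-33/100; 51/200]
x' − x̄ = [99/20, -153/40] = K·y
y = (KᵀK)⁻¹·Kᵀ·(x' − x̄) = [-15]
z = y + H·x̄ = [-15] + [12] = [-3]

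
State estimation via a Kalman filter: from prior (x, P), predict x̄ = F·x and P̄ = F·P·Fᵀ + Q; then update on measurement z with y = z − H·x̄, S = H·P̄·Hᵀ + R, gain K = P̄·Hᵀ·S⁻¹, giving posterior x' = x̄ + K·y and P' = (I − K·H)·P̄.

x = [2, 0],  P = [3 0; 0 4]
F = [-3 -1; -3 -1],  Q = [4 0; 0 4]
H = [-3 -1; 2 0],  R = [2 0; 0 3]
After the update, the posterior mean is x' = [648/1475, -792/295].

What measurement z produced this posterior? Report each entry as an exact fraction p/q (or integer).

z = [2, 3]

x̄ = F·x = [-6, -6]
P̄ = F·P·Fᵀ + Q = [35 31; 31 35]
S = H·P̄·Hᵀ + R = [538 -272; -272 143]
K = P̄·Hᵀ·S⁻¹ = [-204/1475 334/1475; -144/295 -146/295]
x' − x̄ = [9498/1475, 978/295] = K·y
y = (KᵀK)⁻¹·Kᵀ·(x' − x̄) = [-22, 15]
z = y + H·x̄ = [-22, 15] + [24, -12] = [2, 3]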